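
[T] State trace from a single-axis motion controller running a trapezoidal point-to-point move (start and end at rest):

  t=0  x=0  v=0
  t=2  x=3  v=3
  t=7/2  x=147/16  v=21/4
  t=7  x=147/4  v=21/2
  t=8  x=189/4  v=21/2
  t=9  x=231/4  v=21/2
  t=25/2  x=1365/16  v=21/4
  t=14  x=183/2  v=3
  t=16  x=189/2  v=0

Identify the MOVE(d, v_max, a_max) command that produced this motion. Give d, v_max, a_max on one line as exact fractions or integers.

final state: t=16, x=189/2, v=0 → d = 189/2
a_max = (3−0)/(2−0) = 3/2
max v = 21/2 over t∈[7,9] → v_max = 21/2
check: 21/2·(7+2) = 189/2 ✓

d=189/2 v_max=21/2 a_max=3/2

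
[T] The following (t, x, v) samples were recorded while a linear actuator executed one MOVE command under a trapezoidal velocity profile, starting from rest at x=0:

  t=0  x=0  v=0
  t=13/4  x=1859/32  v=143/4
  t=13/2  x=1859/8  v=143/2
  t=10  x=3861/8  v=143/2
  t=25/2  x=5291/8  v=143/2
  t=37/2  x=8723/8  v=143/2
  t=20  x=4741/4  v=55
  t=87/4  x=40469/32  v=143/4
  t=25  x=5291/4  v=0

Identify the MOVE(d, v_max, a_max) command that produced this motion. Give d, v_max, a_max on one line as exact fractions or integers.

final state: t=25, x=5291/4, v=0 → d = 5291/4
a_max = (143/4−0)/(13/4−0) = 11
max v = 143/2 over t∈[13/2,37/2] → v_max = 143/2
check: 143/2·(13/2+12) = 5291/4 ✓

d=5291/4 v_max=143/2 a_max=11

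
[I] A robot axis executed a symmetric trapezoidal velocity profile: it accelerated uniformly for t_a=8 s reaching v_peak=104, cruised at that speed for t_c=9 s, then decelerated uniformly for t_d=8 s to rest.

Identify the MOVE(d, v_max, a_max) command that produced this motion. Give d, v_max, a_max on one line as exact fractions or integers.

a_max = 104/8 = 13
d_a = ½·104·8 = 416; d_c = 104·9 = 936
d = 2·416 + 936 = 1768
t_c = 9 > 0 ⇒ limit active, v_max = 104

d=1768 v_max=104 a_max=13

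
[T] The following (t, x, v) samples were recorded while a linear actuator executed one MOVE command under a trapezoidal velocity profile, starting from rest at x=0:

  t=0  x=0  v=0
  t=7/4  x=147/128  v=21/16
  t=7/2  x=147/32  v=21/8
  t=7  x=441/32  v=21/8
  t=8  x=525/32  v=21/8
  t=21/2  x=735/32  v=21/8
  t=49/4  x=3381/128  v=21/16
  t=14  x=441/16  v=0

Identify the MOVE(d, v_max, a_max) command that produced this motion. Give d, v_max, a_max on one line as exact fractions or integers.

final state: t=14, x=441/16, v=0 → d = 441/16
a_max = (21/16−0)/(7/4−0) = 3/4
max v = 21/8 over t∈[7/2,21/2] → v_max = 21/8
check: 21/8·(7/2+7) = 441/16 ✓

d=441/16 v_max=21/8 a_max=3/4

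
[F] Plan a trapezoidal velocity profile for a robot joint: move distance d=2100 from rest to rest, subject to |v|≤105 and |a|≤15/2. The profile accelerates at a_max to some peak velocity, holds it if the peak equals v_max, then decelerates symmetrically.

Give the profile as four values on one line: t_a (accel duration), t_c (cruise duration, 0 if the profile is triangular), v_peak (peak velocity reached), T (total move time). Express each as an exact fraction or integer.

t_a=14 t_c=6 v_peak=105 T=34

(v_max)²/a_max = 105²/(15/2) = 1470
2100 ≥ 1470 ⇒ cruise phase
t_a = 105/(15/2) = 14; v_peak = 105
d_cruise = 2100 − 1470 = 630; t_c = 630/105 = 6
T = 2·14 + 6 = 34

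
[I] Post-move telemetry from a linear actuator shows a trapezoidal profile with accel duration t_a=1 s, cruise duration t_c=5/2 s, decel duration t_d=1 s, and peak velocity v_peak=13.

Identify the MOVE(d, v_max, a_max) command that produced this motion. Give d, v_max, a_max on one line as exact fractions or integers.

d=91/2 v_max=13 a_max=13

a_max = 13/1 = 13
d_a = ½·13·1 = 13/2; d_c = 13·5/2 = 65/2
d = 2·13/2 + 65/2 = 91/2
t_c = 5/2 > 0 ⇒ limit active, v_max = 13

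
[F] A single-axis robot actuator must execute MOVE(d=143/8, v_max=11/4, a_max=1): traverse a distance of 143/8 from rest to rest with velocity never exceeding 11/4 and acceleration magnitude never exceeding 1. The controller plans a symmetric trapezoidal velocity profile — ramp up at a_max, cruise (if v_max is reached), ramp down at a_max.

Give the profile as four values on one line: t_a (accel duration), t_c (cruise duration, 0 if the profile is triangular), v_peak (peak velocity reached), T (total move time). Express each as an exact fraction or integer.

t_a=11/4 t_c=15/4 v_peak=11/4 T=37/4

(v_max)²/a_max = (11/4)²/1 = 121/16
143/8 ≥ 121/16 ⇒ cruise phase
t_a = (11/4)/1 = 11/4; v_peak = 11/4
d_cruise = 143/8 − 121/16 = 165/16; t_c = (165/16)/(11/4) = 15/4
T = 2·11/4 + 15/4 = 37/4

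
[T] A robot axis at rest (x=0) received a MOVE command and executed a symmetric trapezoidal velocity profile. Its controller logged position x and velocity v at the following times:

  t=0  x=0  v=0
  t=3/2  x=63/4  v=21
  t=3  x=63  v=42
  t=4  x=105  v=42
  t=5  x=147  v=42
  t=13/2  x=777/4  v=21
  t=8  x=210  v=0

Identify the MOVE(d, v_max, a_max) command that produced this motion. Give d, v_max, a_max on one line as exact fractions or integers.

final state: t=8, x=210, v=0 → d = 210
a_max = (21−0)/(3/2−0) = 14
max v = 42 over t∈[3,5] → v_max = 42
check: 42·(3+2) = 210 ✓

d=210 v_max=42 a_max=14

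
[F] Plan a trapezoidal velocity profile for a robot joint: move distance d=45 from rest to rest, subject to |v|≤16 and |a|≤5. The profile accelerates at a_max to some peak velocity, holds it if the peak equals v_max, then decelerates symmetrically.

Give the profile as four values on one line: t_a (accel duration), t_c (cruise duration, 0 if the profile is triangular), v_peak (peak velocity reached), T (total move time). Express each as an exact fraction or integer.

v_max²/a_max = 16²/5 = 256/5
45 < 256/5 so t_c = 0
v_peak = √(45·5) = √225 = 15
t_a = 15/5 = 3; t_c = 0
T = 2·3 = 6

t_a=3 t_c=0 v_peak=15 T=6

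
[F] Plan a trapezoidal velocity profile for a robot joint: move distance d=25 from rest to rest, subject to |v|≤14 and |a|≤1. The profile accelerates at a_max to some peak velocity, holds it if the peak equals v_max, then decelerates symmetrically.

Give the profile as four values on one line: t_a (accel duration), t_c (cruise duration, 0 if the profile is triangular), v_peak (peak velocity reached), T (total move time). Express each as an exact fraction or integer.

vₘ²/aₘ = 14²/1 = 196
25 < 196 → triangular
v_peak = √(25·1) = √25 = 5
t_a = 5/1 = 5; t_c = 0
T = 2·5 = 10

t_a=5 t_c=0 v_peak=5 T=10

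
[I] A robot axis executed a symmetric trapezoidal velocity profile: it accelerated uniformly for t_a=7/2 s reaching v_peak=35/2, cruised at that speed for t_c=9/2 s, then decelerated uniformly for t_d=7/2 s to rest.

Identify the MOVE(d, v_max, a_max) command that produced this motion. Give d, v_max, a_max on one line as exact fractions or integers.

d=140 v_max=35/2 a_max=5

a_max = (35/2)/(7/2) = 5
d_a = ½·35/2·7/2 = 245/8; d_c = 35/2·9/2 = 315/4
d = 2·245/8 + 315/4 = 140
t_c = 9/2 > 0 so v_max = 35/2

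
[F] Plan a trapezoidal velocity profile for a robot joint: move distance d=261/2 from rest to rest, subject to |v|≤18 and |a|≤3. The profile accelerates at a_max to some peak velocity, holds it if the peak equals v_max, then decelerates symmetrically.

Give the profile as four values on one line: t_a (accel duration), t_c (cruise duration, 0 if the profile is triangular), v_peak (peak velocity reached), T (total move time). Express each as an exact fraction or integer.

vₘ²/aₘ = 18²/3 = 108
261/2 ≥ 108 ⇒ cruise phase
t_a = 18/3 = 6; v_peak = 18
d_cruise = 261/2 − 108 = 45/2; t_c = (45/2)/18 = 5/4
T = 2·6 + 5/4 = 53/4

t_a=6 t_c=5/4 v_peak=18 T=53/4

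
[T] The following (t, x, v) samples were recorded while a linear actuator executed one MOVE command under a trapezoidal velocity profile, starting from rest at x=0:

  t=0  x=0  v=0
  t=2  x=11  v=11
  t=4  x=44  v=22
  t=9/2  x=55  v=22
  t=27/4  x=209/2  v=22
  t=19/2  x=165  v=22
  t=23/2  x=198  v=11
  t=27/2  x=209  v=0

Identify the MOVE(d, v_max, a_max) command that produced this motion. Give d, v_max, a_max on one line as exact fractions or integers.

d=209 v_max=22 a_max=11/2

final state: t=27/2, x=209, v=0 → d = 209
a_max = (11−0)/(2−0) = 11/2
max v = 22 over t∈[4,19/2] → v_max = 22
check: 22·(4+11/2) = 209 ✓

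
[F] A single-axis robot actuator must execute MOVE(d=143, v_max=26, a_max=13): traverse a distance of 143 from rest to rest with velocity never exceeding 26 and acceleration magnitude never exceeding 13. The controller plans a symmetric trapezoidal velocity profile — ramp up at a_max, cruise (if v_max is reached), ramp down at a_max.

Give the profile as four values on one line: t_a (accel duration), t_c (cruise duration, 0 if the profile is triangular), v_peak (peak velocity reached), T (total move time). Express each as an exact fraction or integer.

vₘ²/aₘ = 26²/13 = 52
143 ≥ 52 → trapezoidal
t_a = 26/13 = 2; v_peak = 26
d_cruise = 143 − 52 = 91; t_c = 91/26 = 7/2
T = 2·2 + 7/2 = 15/2

t_a=2 t_c=7/2 v_peak=26 T=15/2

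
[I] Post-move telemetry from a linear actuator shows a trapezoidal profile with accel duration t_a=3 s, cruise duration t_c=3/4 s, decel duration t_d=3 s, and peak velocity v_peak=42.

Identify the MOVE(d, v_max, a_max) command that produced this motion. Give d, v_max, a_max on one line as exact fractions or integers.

d=315/2 v_max=42 a_max=14

a_max = 42/3 = 14
d_a = ½·42·3 = 63; d_c = 42·3/4 = 63/2
d = 2·63 + 63/2 = 315/2
t_c = 3/4 > 0 → v_max = v_peak = 42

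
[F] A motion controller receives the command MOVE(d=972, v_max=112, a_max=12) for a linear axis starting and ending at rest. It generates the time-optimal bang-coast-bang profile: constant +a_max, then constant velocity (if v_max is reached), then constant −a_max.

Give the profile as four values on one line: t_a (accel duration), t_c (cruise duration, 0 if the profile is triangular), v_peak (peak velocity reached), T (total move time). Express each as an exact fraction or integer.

t_a=9 t_c=0 v_peak=108 T=18

v_max²/a_max = 112²/12 = 3136/3
972 < 3136/3 ⇒ no cruise
v_peak = √(972·12) = √11664 = 108
t_a = 108/12 = 9; t_c = 0
T = 2·9 = 18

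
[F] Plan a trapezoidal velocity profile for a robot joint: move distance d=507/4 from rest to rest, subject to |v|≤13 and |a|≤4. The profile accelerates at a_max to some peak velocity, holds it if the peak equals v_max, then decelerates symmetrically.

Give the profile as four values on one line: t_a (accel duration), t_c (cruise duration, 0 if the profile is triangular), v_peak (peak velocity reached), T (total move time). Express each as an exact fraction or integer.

(v_max)²/a_max = 13²/4 = 169/4
507/4 ≥ 169/4 ⇒ cruise phase
t_a = 13/4; v_peak = 13
d_cruise = 507/4 − 169/4 = 169/2; t_c = (169/2)/13 = 13/2
T = 2·13/4 + 13/2 = 13

t_a=13/4 t_c=13/2 v_peak=13 T=13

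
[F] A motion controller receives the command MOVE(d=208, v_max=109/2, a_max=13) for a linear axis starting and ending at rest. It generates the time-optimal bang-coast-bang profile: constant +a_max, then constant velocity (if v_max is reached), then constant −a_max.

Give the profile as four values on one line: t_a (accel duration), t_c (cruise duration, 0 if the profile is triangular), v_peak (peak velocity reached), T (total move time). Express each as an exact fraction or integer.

t_a=4 t_c=0 v_peak=52 T=8

vₘ²/aₘ = (109/2)²/13 = 11881/52
208 < 11881/52 so t_c = 0
v_peak = √(208·13) = √2704 = 52
t_a = 52/13 = 4; t_c = 0
T = 2·4 = 8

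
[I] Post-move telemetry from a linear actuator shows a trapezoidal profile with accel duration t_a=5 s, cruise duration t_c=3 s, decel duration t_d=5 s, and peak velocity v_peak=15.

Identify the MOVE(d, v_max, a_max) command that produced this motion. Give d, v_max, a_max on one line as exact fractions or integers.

a_max = 15/5 = 3
d_a = ½·15·5 = 75/2; d_c = 15·3 = 45
d = 2·75/2 + 45 = 120
t_c = 3 > 0 so v_max = 15

d=120 v_max=15 a_max=3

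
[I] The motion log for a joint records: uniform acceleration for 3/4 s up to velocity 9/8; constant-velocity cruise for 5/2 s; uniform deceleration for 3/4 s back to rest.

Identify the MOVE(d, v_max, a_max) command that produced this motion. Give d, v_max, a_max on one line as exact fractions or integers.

a_max = (9/8)/(3/4) = 3/2
d_a = ½·9/8·3/4 = 27/64; d_c = 9/8·5/2 = 45/16
d = 2·27/64 + 45/16 = 117/32
t_c = 5/2 > 0 so v_max = 9/8

d=117/32 v_max=9/8 a_max=3/2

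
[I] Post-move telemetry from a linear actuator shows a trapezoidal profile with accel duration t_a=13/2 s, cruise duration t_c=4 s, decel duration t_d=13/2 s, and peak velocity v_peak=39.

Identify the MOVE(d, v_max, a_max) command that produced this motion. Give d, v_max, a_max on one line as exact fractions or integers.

a_max = 39/(13/2) = 6
d_a = ½·39·13/2 = 507/4; d_c = 39·4 = 156
d = 2·507/4 + 156 = 819/2
t_c = 4 > 0 so v_max = 39

d=819/2 v_max=39 a_max=6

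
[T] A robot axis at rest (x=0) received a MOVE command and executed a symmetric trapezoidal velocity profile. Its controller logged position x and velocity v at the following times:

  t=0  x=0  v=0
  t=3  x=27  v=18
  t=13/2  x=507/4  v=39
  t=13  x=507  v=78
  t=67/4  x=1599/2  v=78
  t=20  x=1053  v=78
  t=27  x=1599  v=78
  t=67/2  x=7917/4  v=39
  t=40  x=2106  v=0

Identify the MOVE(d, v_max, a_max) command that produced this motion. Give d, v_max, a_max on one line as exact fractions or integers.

final state: t=40, x=2106, v=0 → d = 2106
a_max = (18−0)/(3−0) = 6
max v = 78 over t∈[13,27] → v_max = 78
check: 78·(13+14) = 2106 ✓

d=2106 v_max=78 a_max=6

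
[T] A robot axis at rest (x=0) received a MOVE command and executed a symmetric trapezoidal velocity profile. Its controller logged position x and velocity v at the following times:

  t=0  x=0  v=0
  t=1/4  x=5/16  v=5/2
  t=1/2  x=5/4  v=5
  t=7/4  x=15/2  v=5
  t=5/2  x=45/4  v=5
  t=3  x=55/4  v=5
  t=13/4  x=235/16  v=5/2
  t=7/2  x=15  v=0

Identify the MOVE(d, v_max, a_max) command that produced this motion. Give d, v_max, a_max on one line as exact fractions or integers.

d=15 v_max=5 a_max=10

final state: t=7/2, x=15, v=0 → d = 15
a_max = (5/2−0)/(1/4−0) = 10
max v = 5 over t∈[1/2,3] → v_max = 5
check: 5·(1/2+5/2) = 15 ✓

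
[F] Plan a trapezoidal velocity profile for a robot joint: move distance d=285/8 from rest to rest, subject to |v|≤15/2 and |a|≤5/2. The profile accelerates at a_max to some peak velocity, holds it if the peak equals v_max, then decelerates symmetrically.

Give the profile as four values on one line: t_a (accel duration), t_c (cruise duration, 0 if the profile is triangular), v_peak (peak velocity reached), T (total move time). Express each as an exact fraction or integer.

t_a=3 t_c=7/4 v_peak=15/2 T=31/4

v_max²/a_max = (15/2)²/(5/2) = 45/2
285/8 ≥ 45/2 → trapezoidal
t_a = (15/2)/(5/2) = 3; v_peak = 15/2
d_cruise = 285/8 − 45/2 = 105/8; t_c = (105/8)/(15/2) = 7/4
T = 2·3 + 7/4 = 31/4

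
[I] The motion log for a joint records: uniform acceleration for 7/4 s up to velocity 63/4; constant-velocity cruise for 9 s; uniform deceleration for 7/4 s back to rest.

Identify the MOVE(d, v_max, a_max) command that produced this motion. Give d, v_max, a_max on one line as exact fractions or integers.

d=2709/16 v_max=63/4 a_max=9

a_max = (63/4)/(7/4) = 9
d_a = ½·63/4·7/4 = 441/32; d_c = 63/4·9 = 567/4
d = 2·441/32 + 567/4 = 2709/16
t_c = 9 > 0 so v_max = 63/4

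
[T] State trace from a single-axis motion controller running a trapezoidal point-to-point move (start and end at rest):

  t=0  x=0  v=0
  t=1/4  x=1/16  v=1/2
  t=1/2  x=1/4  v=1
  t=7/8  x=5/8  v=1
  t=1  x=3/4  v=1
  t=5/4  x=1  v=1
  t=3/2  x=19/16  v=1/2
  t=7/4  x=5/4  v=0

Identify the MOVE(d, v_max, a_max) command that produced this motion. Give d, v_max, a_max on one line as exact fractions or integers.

final state: t=7/4, x=5/4, v=0 → d = 5/4
a_max = (1/2−0)/(1/4−0) = 2
max v = 1 over t∈[1/2,5/4] → v_max = 1
check: 1·(1/2+3/4) = 5/4 ✓

d=5/4 v_max=1 a_max=2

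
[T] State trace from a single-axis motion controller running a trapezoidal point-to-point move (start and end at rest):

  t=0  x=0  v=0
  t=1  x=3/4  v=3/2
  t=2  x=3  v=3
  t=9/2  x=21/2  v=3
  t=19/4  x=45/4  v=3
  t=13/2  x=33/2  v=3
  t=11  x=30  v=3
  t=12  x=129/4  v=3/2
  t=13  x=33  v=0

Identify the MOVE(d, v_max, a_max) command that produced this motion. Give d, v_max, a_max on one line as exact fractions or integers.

d=33 v_max=3 a_max=3/2

final state: t=13, x=33, v=0 → d = 33
a_max = (3/2−0)/(1−0) = 3/2
max v = 3 over t∈[2,11] → v_max = 3
check: 3·(2+9) = 33 ✓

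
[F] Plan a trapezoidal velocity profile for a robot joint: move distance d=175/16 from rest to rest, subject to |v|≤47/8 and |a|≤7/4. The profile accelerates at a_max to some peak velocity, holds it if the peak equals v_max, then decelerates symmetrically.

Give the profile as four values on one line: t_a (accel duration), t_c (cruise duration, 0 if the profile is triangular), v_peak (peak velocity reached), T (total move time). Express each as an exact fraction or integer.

t_a=5/2 t_c=0 v_peak=35/8 T=5

(v_max)²/a_max = (47/8)²/(7/4) = 2209/112
175/16 < 2209/112 so t_c = 0
v_peak = √(175/16·7/4) = √(1225/64) = 35/8
t_a = (35/8)/(7/4) = 5/2; t_c = 0
T = 2·5/2 = 5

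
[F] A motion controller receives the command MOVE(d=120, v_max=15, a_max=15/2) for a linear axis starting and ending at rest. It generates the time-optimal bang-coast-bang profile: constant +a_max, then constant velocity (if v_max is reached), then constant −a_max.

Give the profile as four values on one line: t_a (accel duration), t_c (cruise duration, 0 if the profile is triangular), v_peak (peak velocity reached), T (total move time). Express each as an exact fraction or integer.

t_a=2 t_c=6 v_peak=15 T=10

vₘ²/aₘ = 15²/(15/2) = 30
120 ≥ 30 ⇒ cruise phase
t_a = 15/(15/2) = 2; v_peak = 15
d_cruise = 120 − 30 = 90; t_c = 90/15 = 6
T = 2·2 + 6 = 10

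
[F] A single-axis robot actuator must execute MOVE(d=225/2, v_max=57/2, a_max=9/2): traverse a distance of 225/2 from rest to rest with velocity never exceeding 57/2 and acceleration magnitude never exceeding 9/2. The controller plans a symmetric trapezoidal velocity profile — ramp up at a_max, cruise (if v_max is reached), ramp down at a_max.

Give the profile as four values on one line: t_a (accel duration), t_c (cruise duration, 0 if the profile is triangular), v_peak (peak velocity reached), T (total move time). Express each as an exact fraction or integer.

t_a=5 t_c=0 v_peak=45/2 T=10

v_max²/a_max = (57/2)²/(9/2) = 361/2
225/2 < 361/2 → triangular
v_peak = √(225/2·9/2) = √(2025/4) = 45/2
t_a = (45/2)/(9/2) = 5; t_c = 0
T = 2·5 = 10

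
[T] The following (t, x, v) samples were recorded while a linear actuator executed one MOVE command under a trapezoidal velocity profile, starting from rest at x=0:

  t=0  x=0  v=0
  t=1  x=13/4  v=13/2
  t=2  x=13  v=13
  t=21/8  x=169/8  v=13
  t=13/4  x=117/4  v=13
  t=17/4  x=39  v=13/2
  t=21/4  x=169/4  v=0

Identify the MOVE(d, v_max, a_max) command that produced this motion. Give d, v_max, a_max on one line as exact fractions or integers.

final state: t=21/4, x=169/4, v=0 → d = 169/4
a_max = (13/2−0)/(1−0) = 13/2
max v = 13 over t∈[2,13/4] → v_max = 13
check: 13·(2+5/4) = 169/4 ✓

d=169/4 v_max=13 a_max=13/2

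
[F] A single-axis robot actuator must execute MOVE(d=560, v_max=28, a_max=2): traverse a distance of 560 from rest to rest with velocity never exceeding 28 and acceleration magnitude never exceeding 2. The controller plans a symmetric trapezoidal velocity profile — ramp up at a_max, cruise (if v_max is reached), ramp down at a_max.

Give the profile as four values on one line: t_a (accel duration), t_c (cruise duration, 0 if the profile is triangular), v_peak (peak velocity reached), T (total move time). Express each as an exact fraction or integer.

v_max²/a_max = 28²/2 = 392
560 ≥ 392 ⇒ cruise phase
t_a = 28/2 = 14; v_peak = 28
d_cruise = 560 − 392 = 168; t_c = 168/28 = 6
T = 2·14 + 6 = 34

t_a=14 t_c=6 v_peak=28 T=34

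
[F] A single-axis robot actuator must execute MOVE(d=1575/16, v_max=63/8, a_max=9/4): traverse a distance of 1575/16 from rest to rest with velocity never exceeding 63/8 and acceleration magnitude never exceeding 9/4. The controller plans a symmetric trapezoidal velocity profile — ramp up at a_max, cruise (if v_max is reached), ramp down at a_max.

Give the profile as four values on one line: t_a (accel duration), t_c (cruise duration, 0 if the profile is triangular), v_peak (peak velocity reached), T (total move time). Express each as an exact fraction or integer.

vₘ²/aₘ = (63/8)²/(9/4) = 441/16
1575/16 ≥ 441/16 so v_max reached
t_a = (63/8)/(9/4) = 7/2; v_peak = 63/8
d_cruise = 1575/16 − 441/16 = 567/8; t_c = (567/8)/(63/8) = 9
T = 2·7/2 + 9 = 16

t_a=7/2 t_c=9 v_peak=63/8 T=16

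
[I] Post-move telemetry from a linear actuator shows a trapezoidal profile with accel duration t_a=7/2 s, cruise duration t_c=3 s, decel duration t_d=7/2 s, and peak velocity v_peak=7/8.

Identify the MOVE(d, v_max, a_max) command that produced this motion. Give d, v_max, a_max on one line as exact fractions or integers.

a_max = (7/8)/(7/2) = 1/4
d_a = ½·7/8·7/2 = 49/32; d_c = 7/8·3 = 21/8
d = 2·49/32 + 21/8 = 91/16
t_c = 3 > 0 so v_max = 7/8

d=91/16 v_max=7/8 a_max=1/4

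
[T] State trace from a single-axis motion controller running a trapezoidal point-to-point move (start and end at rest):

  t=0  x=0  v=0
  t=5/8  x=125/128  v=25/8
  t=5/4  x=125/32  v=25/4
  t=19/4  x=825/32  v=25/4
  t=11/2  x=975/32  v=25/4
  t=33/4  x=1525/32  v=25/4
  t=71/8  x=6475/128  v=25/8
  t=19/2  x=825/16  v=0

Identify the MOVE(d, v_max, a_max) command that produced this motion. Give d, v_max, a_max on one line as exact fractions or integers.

final state: t=19/2, x=825/16, v=0 → d = 825/16
a_max = (25/8−0)/(5/8−0) = 5
max v = 25/4 over t∈[5/4,33/4] → v_max = 25/4
check: 25/4·(5/4+7) = 825/16 ✓

d=825/16 v_max=25/4 a_max=5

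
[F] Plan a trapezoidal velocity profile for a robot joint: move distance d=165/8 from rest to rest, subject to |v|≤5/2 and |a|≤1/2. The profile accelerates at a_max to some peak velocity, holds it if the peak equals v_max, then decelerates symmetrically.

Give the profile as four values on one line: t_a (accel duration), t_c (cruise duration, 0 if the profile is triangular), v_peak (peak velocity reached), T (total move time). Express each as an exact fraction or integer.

vₘ²/aₘ = (5/2)²/(1/2) = 25/2
165/8 ≥ 25/2 so v_max reached
t_a = (5/2)/(1/2) = 5; v_peak = 5/2
d_cruise = 165/8 − 25/2 = 65/8; t_c = (65/8)/(5/2) = 13/4
T = 2·5 + 13/4 = 53/4

t_a=5 t_c=13/4 v_peak=5/2 T=53/4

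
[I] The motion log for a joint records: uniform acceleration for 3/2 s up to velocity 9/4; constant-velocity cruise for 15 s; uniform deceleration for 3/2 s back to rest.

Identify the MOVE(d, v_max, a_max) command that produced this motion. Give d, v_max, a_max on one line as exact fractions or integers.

a_max = (9/4)/(3/2) = 3/2
d_a = ½·9/4·3/2 = 27/16; d_c = 9/4·15 = 135/4
d = 2·27/16 + 135/4 = 297/8
t_c = 15 > 0 ⇒ limit active, v_max = 9/4

d=297/8 v_max=9/4 a_max=3/2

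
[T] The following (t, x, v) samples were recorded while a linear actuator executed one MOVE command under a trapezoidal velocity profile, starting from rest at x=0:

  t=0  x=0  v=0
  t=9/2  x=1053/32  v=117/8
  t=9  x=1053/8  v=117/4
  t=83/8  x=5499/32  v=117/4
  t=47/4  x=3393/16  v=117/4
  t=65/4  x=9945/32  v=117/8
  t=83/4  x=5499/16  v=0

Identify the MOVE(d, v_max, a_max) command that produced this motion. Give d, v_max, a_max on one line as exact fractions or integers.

d=5499/16 v_max=117/4 a_max=13/4

final state: t=83/4, x=5499/16, v=0 → d = 5499/16
a_max = (117/8−0)/(9/2−0) = 13/4
max v = 117/4 over t∈[9,47/4] → v_max = 117/4
check: 117/4·(9+11/4) = 5499/16 ✓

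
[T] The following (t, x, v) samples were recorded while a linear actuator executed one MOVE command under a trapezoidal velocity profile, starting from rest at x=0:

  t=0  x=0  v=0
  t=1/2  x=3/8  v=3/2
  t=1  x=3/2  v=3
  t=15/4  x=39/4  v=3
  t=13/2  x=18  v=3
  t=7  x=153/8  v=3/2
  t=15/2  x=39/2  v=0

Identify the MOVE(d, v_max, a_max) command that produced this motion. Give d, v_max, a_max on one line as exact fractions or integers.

d=39/2 v_max=3 a_max=3

final state: t=15/2, x=39/2, v=0 → d = 39/2
a_max = (3/2−0)/(1/2−0) = 3
max v = 3 over t∈[1,13/2] → v_max = 3
check: 3·(1+11/2) = 39/2 ✓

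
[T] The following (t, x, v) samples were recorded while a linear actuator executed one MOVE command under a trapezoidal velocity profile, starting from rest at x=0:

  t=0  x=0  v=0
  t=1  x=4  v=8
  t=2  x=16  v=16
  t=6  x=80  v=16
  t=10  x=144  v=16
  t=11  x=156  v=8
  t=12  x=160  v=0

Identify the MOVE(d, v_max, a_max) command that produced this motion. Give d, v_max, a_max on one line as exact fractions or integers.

final state: t=12, x=160, v=0 → d = 160
a_max = (8−0)/(1−0) = 8
max v = 16 over t∈[2,10] → v_max = 16
check: 16·(2+8) = 160 ✓

d=160 v_max=16 a_max=8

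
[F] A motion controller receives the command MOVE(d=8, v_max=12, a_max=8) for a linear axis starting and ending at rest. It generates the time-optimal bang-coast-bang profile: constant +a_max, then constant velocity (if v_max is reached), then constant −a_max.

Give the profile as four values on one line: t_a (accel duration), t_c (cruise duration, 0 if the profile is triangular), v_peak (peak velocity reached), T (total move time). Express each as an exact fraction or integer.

(v_max)²/a_max = 12²/8 = 18
8 < 18 so t_c = 0
v_peak = √(8·8) = √64 = 8
t_a = 8/8 = 1; t_c = 0
T = 2·1 = 2

t_a=1 t_c=0 v_peak=8 T=2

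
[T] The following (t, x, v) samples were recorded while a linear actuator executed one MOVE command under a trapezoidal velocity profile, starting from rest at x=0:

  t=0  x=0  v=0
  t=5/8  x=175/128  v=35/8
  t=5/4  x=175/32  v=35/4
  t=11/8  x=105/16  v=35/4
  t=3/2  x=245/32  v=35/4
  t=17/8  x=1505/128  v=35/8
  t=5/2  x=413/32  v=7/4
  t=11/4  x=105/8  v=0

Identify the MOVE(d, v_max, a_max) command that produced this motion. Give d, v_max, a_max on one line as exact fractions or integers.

d=105/8 v_max=35/4 a_max=7

final state: t=11/4, x=105/8, v=0 → d = 105/8
a_max = (35/8−0)/(5/8−0) = 7
max v = 35/4 over t∈[5/4,3/2] → v_max = 35/4
check: 35/4·(5/4+1/4) = 105/8 ✓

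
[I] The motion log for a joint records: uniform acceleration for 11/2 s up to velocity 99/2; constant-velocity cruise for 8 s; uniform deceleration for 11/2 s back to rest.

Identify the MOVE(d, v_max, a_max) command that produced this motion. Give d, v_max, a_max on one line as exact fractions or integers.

a_max = (99/2)/(11/2) = 9
d_a = ½·99/2·11/2 = 1089/8; d_c = 99/2·8 = 396
d = 2·1089/8 + 396 = 2673/4
t_c = 8 > 0 → v_max = v_peak = 99/2

d=2673/4 v_max=99/2 a_max=9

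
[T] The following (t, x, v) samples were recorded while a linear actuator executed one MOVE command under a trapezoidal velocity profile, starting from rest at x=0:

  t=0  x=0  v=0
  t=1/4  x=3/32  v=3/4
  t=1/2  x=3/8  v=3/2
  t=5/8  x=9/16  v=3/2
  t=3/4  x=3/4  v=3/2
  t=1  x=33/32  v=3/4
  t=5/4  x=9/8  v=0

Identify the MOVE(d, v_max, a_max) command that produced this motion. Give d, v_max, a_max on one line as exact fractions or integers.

d=9/8 v_max=3/2 a_max=3

final state: t=5/4, x=9/8, v=0 → d = 9/8
a_max = (3/4−0)/(1/4−0) = 3
max v = 3/2 over t∈[1/2,3/4] → v_max = 3/2
check: 3/2·(1/2+1/4) = 9/8 ✓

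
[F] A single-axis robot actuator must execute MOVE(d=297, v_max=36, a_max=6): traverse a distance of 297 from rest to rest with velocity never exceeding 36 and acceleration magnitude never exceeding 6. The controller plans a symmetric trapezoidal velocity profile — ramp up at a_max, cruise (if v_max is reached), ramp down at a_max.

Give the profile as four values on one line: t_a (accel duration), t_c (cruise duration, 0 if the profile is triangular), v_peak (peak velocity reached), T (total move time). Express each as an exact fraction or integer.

vₘ²/aₘ = 36²/6 = 216
297 ≥ 216 ⇒ cruise phase
t_a = 36/6 = 6; v_peak = 36
d_cruise = 297 − 216 = 81; t_c = 81/36 = 9/4
T = 2·6 + 9/4 = 57/4

t_a=6 t_c=9/4 v_peak=36 T=57/4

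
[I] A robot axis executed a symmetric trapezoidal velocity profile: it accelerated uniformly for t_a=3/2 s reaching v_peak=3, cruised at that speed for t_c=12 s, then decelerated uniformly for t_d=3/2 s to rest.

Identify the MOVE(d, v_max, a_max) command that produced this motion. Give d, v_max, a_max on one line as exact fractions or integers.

d=81/2 v_max=3 a_max=2

a_max = 3/(3/2) = 2
d_a = ½·3·3/2 = 9/4; d_c = 3·12 = 36
d = 2·9/4 + 36 = 81/2
t_c = 12 > 0 → v_max = v_peak = 3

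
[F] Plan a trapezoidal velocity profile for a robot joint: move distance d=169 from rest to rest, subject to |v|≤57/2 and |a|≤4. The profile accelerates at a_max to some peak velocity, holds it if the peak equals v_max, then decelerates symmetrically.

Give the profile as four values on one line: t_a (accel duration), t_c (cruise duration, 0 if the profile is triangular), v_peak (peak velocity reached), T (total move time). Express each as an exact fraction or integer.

(v_max)²/a_max = (57/2)²/4 = 3249/16
169 < 3249/16 so t_c = 0
v_peak = √(169·4) = √676 = 26
t_a = 26/4 = 13/2; t_c = 0
T = 2·13/2 = 13

t_a=13/2 t_c=0 v_peak=26 T=13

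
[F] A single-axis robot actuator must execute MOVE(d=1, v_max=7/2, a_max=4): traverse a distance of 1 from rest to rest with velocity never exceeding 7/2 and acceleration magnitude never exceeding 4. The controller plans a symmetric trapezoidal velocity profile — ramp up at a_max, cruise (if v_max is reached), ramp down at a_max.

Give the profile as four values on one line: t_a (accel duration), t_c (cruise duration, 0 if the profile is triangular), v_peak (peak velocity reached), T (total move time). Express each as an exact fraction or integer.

vₘ²/aₘ = (7/2)²/4 = 49/16
1 < 49/16 ⇒ no cruise
v_peak = √(1·4) = √4 = 2
t_a = 2/4 = 1/2; t_c = 0
T = 2·1/2 = 1

t_a=1/2 t_c=0 v_peak=2 T=1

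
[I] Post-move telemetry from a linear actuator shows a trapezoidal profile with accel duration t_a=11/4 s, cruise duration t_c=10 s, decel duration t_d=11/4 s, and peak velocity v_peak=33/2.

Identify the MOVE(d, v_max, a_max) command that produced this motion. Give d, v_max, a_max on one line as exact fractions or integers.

d=1683/8 v_max=33/2 a_max=6

a_max = (33/2)/(11/4) = 6
d_a = ½·33/2·11/4 = 363/16; d_c = 33/2·10 = 165
d = 2·363/16 + 165 = 1683/8
t_c = 10 > 0 ⇒ limit active, v_max = 33/2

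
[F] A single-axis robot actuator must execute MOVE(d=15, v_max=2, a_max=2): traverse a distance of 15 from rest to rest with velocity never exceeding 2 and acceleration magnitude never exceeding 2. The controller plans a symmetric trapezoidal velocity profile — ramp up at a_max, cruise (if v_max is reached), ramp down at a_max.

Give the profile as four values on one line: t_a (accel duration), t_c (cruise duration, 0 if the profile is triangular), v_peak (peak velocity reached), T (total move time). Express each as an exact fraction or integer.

t_a=1 t_c=13/2 v_peak=2 T=17/2

vₘ²/aₘ = 2²/2 = 2
15 ≥ 2 ⇒ cruise phase
t_a = 2/2 = 1; v_peak = 2
d_cruise = 15 − 2 = 13; t_c = 13/2
T = 2·1 + 13/2 = 17/2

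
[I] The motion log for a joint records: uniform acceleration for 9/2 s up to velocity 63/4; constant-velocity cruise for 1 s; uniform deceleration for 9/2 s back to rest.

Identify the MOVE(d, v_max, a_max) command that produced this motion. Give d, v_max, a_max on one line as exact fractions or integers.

a_max = (63/4)/(9/2) = 7/2
d_a = ½·63/4·9/2 = 567/16; d_c = 63/4·1 = 63/4
d = 2·567/16 + 63/4 = 693/8
t_c = 1 > 0 so v_max = 63/4

d=693/8 v_max=63/4 a_max=7/2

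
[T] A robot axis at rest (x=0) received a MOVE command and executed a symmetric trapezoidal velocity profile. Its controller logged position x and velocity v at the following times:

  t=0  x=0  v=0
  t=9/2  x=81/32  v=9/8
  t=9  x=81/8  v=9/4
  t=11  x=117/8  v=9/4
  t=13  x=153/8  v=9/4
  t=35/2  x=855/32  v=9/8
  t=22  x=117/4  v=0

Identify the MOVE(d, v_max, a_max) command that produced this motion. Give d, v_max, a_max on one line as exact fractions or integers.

final state: t=22, x=117/4, v=0 → d = 117/4
a_max = (9/8−0)/(9/2−0) = 1/4
max v = 9/4 over t∈[9,13] → v_max = 9/4
check: 9/4·(9+4) = 117/4 ✓

d=117/4 v_max=9/4 a_max=1/4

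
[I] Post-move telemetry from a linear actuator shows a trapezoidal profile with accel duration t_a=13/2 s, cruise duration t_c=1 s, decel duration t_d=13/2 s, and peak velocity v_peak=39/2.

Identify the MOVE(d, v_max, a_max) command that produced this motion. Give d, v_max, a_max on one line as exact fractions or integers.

d=585/4 v_max=39/2 a_max=3

a_max = (39/2)/(13/2) = 3
d_a = ½·39/2·13/2 = 507/8; d_c = 39/2·1 = 39/2
d = 2·507/8 + 39/2 = 585/4
t_c = 1 > 0 so v_max = 39/2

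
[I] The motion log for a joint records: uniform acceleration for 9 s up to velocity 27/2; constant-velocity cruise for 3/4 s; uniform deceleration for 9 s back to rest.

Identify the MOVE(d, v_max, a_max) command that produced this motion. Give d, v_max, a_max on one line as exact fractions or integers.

a_max = (27/2)/9 = 3/2
d_a = ½·27/2·9 = 243/4; d_c = 27/2·3/4 = 81/8
d = 2·243/4 + 81/8 = 1053/8
t_c = 3/4 > 0 ⇒ limit active, v_max = 27/2

d=1053/8 v_max=27/2 a_max=3/2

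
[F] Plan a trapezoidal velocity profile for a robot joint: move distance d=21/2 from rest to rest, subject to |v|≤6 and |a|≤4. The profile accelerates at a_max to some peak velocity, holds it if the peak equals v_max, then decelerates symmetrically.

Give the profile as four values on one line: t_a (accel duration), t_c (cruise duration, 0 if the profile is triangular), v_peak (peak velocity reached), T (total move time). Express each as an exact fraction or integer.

(v_max)²/a_max = 6²/4 = 9
21/2 ≥ 9 → trapezoidal
t_a = 6/4 = 3/2; v_peak = 6
d_cruise = 21/2 − 9 = 3/2; t_c = (3/2)/6 = 1/4
T = 2·3/2 + 1/4 = 13/4

t_a=3/2 t_c=1/4 v_peak=6 T=13/4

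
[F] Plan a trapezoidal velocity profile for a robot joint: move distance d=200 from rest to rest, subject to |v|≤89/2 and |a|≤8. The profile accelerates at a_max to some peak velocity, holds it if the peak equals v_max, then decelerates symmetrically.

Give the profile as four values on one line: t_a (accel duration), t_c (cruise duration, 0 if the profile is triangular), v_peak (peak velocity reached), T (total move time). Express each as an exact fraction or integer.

t_a=5 t_c=0 v_peak=40 T=10

vₘ²/aₘ = (89/2)²/8 = 7921/32
200 < 7921/32 so t_c = 0
v_peak = √(200·8) = √1600 = 40
t_a = 40/8 = 5; t_c = 0
T = 2·5 = 10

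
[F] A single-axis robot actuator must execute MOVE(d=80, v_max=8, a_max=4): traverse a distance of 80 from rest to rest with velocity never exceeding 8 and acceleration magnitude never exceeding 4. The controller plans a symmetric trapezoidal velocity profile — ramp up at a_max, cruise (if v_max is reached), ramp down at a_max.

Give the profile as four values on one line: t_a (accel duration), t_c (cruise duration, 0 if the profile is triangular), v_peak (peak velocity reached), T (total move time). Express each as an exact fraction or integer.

t_a=2 t_c=8 v_peak=8 T=12

v_max²/a_max = 8²/4 = 16
80 ≥ 16 ⇒ cruise phase
t_a = 8/4 = 2; v_peak = 8
d_cruise = 80 − 16 = 64; t_c = 64/8 = 8
T = 2·2 + 8 = 12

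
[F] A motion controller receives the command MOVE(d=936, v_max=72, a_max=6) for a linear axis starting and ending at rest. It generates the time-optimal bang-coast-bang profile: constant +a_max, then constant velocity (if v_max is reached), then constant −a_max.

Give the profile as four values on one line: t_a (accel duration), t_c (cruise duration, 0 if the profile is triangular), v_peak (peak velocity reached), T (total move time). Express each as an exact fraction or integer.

t_a=12 t_c=1 v_peak=72 T=25

(v_max)²/a_max = 72²/6 = 864
936 ≥ 864 ⇒ cruise phase
t_a = 72/6 = 12; v_peak = 72
d_cruise = 936 − 864 = 72; t_c = 72/72 = 1
T = 2·12 + 1 = 25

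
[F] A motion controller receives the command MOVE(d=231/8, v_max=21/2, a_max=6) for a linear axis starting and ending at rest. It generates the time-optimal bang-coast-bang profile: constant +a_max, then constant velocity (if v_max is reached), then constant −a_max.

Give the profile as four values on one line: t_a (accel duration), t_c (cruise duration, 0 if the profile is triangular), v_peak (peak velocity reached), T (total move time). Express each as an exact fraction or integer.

vₘ²/aₘ = (21/2)²/6 = 147/8
231/8 ≥ 147/8 ⇒ cruise phase
t_a = (21/2)/6 = 7/4; v_peak = 21/2
d_cruise = 231/8 − 147/8 = 21/2; t_c = (21/2)/(21/2) = 1
T = 2·7/4 + 1 = 9/2

t_a=7/4 t_c=1 v_peak=21/2 T=9/2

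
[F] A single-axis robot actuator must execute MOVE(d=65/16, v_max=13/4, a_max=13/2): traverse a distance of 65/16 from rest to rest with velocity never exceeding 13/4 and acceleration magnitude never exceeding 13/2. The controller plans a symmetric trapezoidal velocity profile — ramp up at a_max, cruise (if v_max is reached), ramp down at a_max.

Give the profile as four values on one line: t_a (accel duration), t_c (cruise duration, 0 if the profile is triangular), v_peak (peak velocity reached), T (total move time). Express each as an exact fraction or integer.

t_a=1/2 t_c=3/4 v_peak=13/4 T=7/4

(v_max)²/a_max = (13/4)²/(13/2) = 13/8
65/16 ≥ 13/8 ⇒ cruise phase
t_a = (13/4)/(13/2) = 1/2; v_peak = 13/4
d_cruise = 65/16 − 13/8 = 39/16; t_c = (39/16)/(13/4) = 3/4
T = 2·1/2 + 3/4 = 7/4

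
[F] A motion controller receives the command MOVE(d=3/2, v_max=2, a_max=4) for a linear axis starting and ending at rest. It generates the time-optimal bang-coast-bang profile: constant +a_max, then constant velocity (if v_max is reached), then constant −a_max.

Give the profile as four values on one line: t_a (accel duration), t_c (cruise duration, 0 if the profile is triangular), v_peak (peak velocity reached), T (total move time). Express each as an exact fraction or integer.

vₘ²/aₘ = 2²/4 = 1
3/2 ≥ 1 → trapezoidal
t_a = 2/4 = 1/2; v_peak = 2
d_cruise = 3/2 − 1 = 1/2; t_c = (1/2)/2 = 1/4
T = 2·1/2 + 1/4 = 5/4

t_a=1/2 t_c=1/4 v_peak=2 T=5/4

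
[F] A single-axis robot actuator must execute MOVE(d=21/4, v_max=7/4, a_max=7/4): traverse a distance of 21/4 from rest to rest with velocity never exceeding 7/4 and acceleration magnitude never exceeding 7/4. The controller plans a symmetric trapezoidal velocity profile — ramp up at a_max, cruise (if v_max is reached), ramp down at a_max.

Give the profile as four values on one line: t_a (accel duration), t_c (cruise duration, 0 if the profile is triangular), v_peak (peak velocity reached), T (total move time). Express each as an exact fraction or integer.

t_a=1 t_c=2 v_peak=7/4 T=4

(v_max)²/a_max = (7/4)²/(7/4) = 7/4
21/4 ≥ 7/4 so v_max reached
t_a = (7/4)/(7/4) = 1; v_peak = 7/4
d_cruise = 21/4 − 7/4 = 7/2; t_c = (7/2)/(7/4) = 2
T = 2·1 + 2 = 4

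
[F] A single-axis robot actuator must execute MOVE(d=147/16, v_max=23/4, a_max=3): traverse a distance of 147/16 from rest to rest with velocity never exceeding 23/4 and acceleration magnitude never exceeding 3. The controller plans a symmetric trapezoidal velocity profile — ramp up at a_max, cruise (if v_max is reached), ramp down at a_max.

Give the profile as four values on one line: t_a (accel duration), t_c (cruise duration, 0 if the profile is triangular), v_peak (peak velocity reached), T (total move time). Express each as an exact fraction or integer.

t_a=7/4 t_c=0 v_peak=21/4 T=7/2

v_max²/a_max = (23/4)²/3 = 529/48
147/16 < 529/48 ⇒ no cruise
v_peak = √(147/16·3) = √(441/16) = 21/4
t_a = (21/4)/3 = 7/4; t_c = 0
T = 2·7/4 = 7/2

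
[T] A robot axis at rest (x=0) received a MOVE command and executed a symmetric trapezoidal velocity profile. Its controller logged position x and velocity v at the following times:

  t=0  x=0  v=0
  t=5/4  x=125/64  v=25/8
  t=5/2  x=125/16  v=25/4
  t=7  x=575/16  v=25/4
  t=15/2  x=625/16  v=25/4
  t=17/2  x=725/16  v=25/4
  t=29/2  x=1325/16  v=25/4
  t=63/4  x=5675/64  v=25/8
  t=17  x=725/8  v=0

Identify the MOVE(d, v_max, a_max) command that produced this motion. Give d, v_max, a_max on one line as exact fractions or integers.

d=725/8 v_max=25/4 a_max=5/2

final state: t=17, x=725/8, v=0 → d = 725/8
a_max = (25/8−0)/(5/4−0) = 5/2
max v = 25/4 over t∈[5/2,29/2] → v_max = 25/4
check: 25/4·(5/2+12) = 725/8 ✓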